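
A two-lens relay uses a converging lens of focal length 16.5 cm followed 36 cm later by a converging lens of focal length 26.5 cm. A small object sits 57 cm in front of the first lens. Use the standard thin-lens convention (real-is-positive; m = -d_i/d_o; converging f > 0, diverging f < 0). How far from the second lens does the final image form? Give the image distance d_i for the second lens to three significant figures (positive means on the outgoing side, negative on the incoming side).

Lens 1: 1/d_i1 = 1/f_1 - 1/d_o1 = 1/16.5 - 1/57 = 0.04306 cm^-1, so d_i1 = 23.222 cm.
That image sits 12.778 cm in front of the second lens, so d_o2 = 12.778 cm.
Lens 2: 1/d_i2 = 1/f_2 - 1/d_o2 = 1/26.5 - 1/(12.778) = -0.04053 cm^-1, so d_i2 = -24.676 cm.

-24.7 cm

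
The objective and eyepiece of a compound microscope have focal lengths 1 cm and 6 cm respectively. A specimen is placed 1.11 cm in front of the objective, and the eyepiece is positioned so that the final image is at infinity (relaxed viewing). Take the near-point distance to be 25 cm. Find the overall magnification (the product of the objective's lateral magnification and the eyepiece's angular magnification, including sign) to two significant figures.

Objective: 1/d_i = 1/f_obj - 1/d_o = 1/1 - 1/1.11 = 0.09910 cm^-1, so d_i = 10.091 cm.
m_obj = -d_i/d_o = -10.091/1.11 = -9.091.
Eyepiece angular magnification (image at infinity): M_eye = D/f_e = 25/6 = 4.167.
Overall M = m_obj x M_eye = (-9.091)(4.167) = -37.88.

-38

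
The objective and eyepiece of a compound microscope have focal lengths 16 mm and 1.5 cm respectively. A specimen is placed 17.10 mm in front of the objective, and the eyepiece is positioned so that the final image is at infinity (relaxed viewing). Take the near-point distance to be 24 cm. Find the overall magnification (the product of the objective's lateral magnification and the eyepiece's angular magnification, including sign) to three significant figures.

Convert to cm: f_obj = 16 mm = 1.6 cm; d_o = 17.10 mm = 1.71 cm.
Objective: 1/d_i = 1/f_obj - 1/d_o = 1/1.6 - 1/1.71 = 0.04020 cm^-1, so d_i = 24.873 cm.
m_obj = -d_i/d_o = -24.873/1.71 = -14.545.
Eyepiece angular magnification (image at infinity): M_eye = D/f_e = 24/1.5 = 16.000.
Overall M = m_obj x M_eye = (-14.545)(16.000) = -232.73.

-233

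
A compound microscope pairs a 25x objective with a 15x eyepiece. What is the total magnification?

375

The overall magnification of a compound microscope is the product of the objective and eyepiece magnifications:
M = M_obj x M_eye = 25 x 15 = 375.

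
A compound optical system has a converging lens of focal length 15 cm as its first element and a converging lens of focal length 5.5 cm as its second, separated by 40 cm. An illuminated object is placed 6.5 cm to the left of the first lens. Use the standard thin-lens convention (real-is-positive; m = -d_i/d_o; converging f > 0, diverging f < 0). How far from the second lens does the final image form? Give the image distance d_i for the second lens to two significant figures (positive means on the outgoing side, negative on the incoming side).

6.2 cm

Lens 1: 1/d_i1 = 1/f_1 - 1/d_o1 = 1/15 - 1/6.5 = -0.08718 cm^-1, so d_i1 = -11.471 cm.
With d_i1 < 0 the first image is virtual and lies on the object side; the object distance for lens 2 is d_o2 = 40 - (-11.471) = 51.471 cm.
Lens 2: 1/d_i2 = 1/f_2 - 1/d_o2 = 1/5.5 - 1/(51.471) = 0.16239 cm^-1, so d_i2 = 6.158 cm.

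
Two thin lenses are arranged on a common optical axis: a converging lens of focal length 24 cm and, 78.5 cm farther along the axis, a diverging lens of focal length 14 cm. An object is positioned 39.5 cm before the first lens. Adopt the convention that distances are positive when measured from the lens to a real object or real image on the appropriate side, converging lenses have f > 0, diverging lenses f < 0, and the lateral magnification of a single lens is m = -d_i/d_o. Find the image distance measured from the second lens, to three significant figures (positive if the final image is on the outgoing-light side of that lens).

Lens 1: 1/d_i1 = 1/f_1 - 1/d_o1 = 1/24 - 1/39.5 = 0.01635 cm^-1, so d_i1 = 61.161 cm.
The intermediate image is 61.161 cm to the right of lens 1, so d_o2 = L - d_i1 = 78.5 - 61.161 = 17.339 cm.
Lens 2: 1/d_i2 = 1/f_2 - 1/d_o2 = 1/(-14) - 1/(17.339) = -0.12910 cm^-1, so d_i2 = -7.746 cm.

-7.75 cm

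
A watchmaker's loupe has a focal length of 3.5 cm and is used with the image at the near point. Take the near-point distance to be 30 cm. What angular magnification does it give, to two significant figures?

M = 1 + D/f = 1 + 30/3.5 = 9.571.

9.6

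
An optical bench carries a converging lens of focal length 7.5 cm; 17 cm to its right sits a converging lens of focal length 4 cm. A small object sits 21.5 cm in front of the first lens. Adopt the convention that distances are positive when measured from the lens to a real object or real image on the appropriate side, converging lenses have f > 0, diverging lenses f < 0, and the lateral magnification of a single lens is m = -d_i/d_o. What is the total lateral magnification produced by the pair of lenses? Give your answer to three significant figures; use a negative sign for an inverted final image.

First lens: d_i1 = 1/(1/7.5 - 1/21.5) = 11.518 cm.
m_1 = -(11.518)/21.5 = -0.5357.
That image sits 5.482 cm in front of the second lens, so d_o2 = 5.482 cm.
Second lens: d_i2 = 1/(1/4 - 1/(5.482)) = 14.795 cm.
m_2 = -(14.795)/(5.482) = -2.6988.
Overall magnification: m = m_1 m_2 = 1.4458.

1.45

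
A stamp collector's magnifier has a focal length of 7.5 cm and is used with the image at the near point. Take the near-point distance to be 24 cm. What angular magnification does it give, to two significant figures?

4.2

M = 1 + D/f = 1 + 24/7.5 = 4.200.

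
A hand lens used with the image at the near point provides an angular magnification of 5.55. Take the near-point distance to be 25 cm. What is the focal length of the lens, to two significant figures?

For the image at the near point, M = 1 + D/f.
f = D/(M - 1) = 25/(5.55 - 1) = 5.495 cm.

5.5 cm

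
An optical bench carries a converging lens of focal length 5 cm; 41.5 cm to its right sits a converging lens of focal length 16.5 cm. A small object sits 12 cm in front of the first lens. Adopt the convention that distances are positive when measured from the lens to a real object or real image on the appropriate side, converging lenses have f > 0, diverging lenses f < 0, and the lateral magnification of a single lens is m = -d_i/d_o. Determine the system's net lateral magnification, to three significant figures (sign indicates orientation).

0.717

Applying the thin-lens equation to the first lens, 1/5 = 1/12 + 1/d_i1, which gives d_i1 = 8.571 cm.
Its lateral magnification is m_1 = -d_i1/d_o1 = -(8.571)/12 = -0.7143.
The intermediate image is 8.571 cm to the right of lens 1, so d_o2 = L - d_i1 = 41.5 - 8.571 = 32.929 cm.
Applying the thin-lens equation again with f_2 = 16.5 cm and d_o2 = 32.929 cm gives d_i2 = 33.072 cm.
m_2 = -(33.072)/(32.929) = -1.0043.
Total m = m_1 x m_2 = (-0.7143)(-1.0043) = 0.7174.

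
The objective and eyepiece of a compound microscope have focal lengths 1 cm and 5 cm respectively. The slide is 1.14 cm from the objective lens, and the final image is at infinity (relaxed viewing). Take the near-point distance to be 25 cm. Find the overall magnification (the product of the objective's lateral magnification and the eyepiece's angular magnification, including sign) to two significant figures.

Objective: 1/d_i = 1/f_obj - 1/d_o = 1/1 - 1/1.14 = 0.12281 cm^-1, so d_i = 8.143 cm.
m_obj = -d_i/d_o = -8.143/1.14 = -7.143.
Eyepiece angular magnification (image at infinity): M_eye = D/f_e = 25/5 = 5.000.
Overall M = m_obj x M_eye = (-7.143)(5.000) = -35.71.

-36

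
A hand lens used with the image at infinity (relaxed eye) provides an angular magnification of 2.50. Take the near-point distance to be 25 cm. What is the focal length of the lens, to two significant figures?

For the image at infinity, M = D/f.
f = D/M = 25/2.5 = 10.000 cm.

10 cm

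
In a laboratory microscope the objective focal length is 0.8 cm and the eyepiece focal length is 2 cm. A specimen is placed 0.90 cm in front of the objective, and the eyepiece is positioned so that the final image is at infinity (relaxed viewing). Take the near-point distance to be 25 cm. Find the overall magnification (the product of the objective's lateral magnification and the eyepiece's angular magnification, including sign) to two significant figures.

Objective: 1/d_i = 1/f_obj - 1/d_o = 1/0.8 - 1/0.90 = 0.13889 cm^-1, so d_i = 7.200 cm.
m_obj = -d_i/d_o = -7.200/0.90 = -8.000.
Eyepiece angular magnification (image at infinity): M_eye = D/f_e = 25/2 = 12.500.
Overall M = m_obj x M_eye = (-8.000)(12.500) = -100.00.

-100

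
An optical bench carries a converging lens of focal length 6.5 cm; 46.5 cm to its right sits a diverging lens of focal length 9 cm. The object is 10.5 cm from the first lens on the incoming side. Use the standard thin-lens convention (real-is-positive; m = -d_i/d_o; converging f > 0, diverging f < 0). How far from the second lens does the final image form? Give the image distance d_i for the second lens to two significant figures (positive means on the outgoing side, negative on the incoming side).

-6.9 cm

Applying the thin-lens equation to the first lens, 1/6.5 = 1/10.5 + 1/d_i1, which gives d_i1 = 17.062 cm.
That image sits 29.438 cm in front of the second lens, so d_o2 = 29.438 cm.
Applying the thin-lens equation again with f_2 = -9 cm and d_o2 = 29.438 cm gives d_i2 = -6.893 cm.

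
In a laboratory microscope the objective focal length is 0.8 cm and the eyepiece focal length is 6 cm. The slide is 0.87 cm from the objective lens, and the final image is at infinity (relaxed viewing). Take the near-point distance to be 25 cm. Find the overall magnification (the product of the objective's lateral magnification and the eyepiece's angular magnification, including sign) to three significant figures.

Objective: 1/d_i = 1/f_obj - 1/d_o = 1/0.8 - 1/0.87 = 0.10057 cm^-1, so d_i = 9.943 cm.
m_obj = -d_i/d_o = -9.943/0.87 = -11.429.
Eyepiece angular magnification (image at infinity): M_eye = D/f_e = 25/6 = 4.167.
Overall M = m_obj x M_eye = (-11.429)(4.167) = -47.62.

-47.6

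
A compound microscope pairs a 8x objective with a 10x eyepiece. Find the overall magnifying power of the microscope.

The overall magnification of a compound microscope is the product of the objective and eyepiece magnifications:
M = M_obj x M_eye = 8 x 10 = 80.

80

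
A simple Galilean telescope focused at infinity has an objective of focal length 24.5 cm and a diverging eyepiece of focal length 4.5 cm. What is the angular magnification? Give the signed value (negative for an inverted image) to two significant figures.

5.4

M = -f_obj/f_eye = -24.5/(-4.5) = 5.444.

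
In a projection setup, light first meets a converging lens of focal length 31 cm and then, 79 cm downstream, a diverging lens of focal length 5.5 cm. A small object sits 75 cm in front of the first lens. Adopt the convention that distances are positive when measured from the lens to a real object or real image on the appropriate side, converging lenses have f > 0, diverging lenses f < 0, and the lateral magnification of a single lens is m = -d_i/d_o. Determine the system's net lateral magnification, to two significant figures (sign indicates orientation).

Lens 1: 1/d_i1 = 1/f_1 - 1/d_o1 = 1/31 - 1/75 = 0.01892 cm^-1, so d_i1 = 52.841 cm.
m_1 = -(52.841)/75 = -0.7045.
That image sits 26.159 cm in front of the second lens, so d_o2 = 26.159 cm.
Lens 2: 1/d_i2 = 1/f_2 - 1/d_o2 = 1/(-5.5) - 1/(26.159) = -0.22005 cm^-1, so d_i2 = -4.545 cm.
m_2 = -(-4.545)/(26.159) = 0.1737.
The system's lateral magnification is m_1 m_2 = (-0.7045)(0.1737) = -0.1224.

-0.12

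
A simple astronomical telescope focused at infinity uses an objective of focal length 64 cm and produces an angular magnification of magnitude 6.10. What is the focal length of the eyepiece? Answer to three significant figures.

10.5 cm

|M| = f_obj/f_eye, so f_eye = f_obj/|M| = 64/6.1 = 10.492 cm.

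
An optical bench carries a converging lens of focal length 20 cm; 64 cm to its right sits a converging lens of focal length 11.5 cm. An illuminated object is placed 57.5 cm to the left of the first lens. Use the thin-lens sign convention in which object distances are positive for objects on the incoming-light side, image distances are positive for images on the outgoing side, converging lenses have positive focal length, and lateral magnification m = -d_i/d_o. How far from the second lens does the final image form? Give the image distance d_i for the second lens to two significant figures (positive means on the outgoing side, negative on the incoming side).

Lens 1: 1/d_i1 = 1/f_1 - 1/d_o1 = 1/20 - 1/57.5 = 0.03261 cm^-1, so d_i1 = 30.667 cm.
Object distance for lens 2: d_o2 = 64 - 30.667 = 33.333 cm.
Lens 2: 1/d_i2 = 1/f_2 - 1/d_o2 = 1/11.5 - 1/(33.333) = 0.05696 cm^-1, so d_i2 = 17.557 cm.

18 cm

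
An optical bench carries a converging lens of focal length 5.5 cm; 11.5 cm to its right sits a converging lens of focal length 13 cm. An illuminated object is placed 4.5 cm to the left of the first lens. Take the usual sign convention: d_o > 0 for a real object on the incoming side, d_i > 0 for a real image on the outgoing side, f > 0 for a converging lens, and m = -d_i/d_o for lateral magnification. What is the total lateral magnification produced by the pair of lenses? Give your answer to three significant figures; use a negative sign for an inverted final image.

-3.08

Lens 1: 1/d_i1 = 1/f_1 - 1/d_o1 = 1/5.5 - 1/4.5 = -0.04040 cm^-1, so d_i1 = -24.750 cm.
m_1 = -(-24.750)/4.5 = 5.5000.
With d_i1 < 0 the first image is virtual and lies on the object side; the object distance for lens 2 is d_o2 = 11.5 - (-24.750) = 36.250 cm.
Lens 2: 1/d_i2 = 1/f_2 - 1/d_o2 = 1/13 - 1/(36.250) = 0.04934 cm^-1, so d_i2 = 20.269 cm.
m_2 = -(20.269)/(36.250) = -0.5591.
Overall magnification: m = m_1 m_2 = -3.0753.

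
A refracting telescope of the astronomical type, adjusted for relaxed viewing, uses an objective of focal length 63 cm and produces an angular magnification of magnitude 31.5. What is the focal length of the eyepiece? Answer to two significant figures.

2.0 cm

|M| = f_obj/f_eye, so f_eye = f_obj/|M| = 63/31.5 = 2.000 cm.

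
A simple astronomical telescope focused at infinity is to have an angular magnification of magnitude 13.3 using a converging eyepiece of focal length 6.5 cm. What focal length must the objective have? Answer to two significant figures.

86 cm

|M| = f_obj/|f_eye|, so f_obj = |M| x |f_eye| = 13.3 x 6.5 = 86.450 cm.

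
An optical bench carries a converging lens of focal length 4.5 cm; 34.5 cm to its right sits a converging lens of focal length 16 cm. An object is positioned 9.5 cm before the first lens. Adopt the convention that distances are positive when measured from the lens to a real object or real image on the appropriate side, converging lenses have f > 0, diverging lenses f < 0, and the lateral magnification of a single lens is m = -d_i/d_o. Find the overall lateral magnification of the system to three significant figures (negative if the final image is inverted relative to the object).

1.45

Lens 1: 1/d_i1 = 1/f_1 - 1/d_o1 = 1/4.5 - 1/9.5 = 0.11696 cm^-1, so d_i1 = 8.550 cm.
m_1 = -(8.550)/9.5 = -0.9000.
Object distance for lens 2: d_o2 = 34.5 - 8.550 = 25.950 cm.
Lens 2: 1/d_i2 = 1/f_2 - 1/d_o2 = 1/16 - 1/(25.950) = 0.02396 cm^-1, so d_i2 = 41.729 cm.
m_2 = -(41.729)/(25.950) = -1.6080.
The system's lateral magnification is m_1 m_2 = (-0.9000)(-1.6080) = 1.4472.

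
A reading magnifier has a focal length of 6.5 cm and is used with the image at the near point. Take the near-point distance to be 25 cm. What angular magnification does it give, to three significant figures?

M = 1 + D/f = 1 + 25/6.5 = 4.846.

4.85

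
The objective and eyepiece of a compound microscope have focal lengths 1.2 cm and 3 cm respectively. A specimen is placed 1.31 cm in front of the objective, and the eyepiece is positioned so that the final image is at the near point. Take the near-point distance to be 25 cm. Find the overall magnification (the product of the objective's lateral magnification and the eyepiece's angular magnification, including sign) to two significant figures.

Objective: 1/d_i = 1/f_obj - 1/d_o = 1/1.2 - 1/1.31 = 0.06997 cm^-1, so d_i = 14.291 cm.
m_obj = -d_i/d_o = -14.291/1.31 = -10.909.
Eyepiece angular magnification (image at near point): M_eye = 1 + D/f_e = 1 + 25/3 = 9.333.
Overall M = m_obj x M_eye = (-10.909)(9.333) = -101.82.

-100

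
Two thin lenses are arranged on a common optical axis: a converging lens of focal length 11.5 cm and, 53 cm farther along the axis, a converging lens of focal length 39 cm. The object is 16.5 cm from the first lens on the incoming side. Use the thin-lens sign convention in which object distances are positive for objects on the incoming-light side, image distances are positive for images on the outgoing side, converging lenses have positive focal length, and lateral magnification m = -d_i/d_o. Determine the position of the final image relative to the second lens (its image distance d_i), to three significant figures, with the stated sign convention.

First lens: d_i1 = 1/(1/11.5 - 1/16.5) = 37.950 cm.
Object distance for lens 2: d_o2 = 53 - 37.950 = 15.050 cm.
Second lens: d_i2 = 1/(1/39 - 1/(15.050)) = -24.507 cm.

-24.5 cm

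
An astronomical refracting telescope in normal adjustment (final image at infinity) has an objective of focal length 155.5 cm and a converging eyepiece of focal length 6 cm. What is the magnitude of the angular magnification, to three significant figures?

25.9

|M| = f_obj/|f_eye| = 155.5/6 = 25.917.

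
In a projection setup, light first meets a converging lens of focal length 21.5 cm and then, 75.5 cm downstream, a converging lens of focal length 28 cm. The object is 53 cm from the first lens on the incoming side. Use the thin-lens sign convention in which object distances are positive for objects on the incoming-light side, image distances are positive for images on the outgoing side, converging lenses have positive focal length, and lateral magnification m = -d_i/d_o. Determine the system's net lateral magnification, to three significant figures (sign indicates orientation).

Lens 1: 1/d_i1 = 1/f_1 - 1/d_o1 = 1/21.5 - 1/53 = 0.02764 cm^-1, so d_i1 = 36.175 cm.
m_1 = -(36.175)/53 = -0.6825.
Object distance for lens 2: d_o2 = 75.5 - 36.175 = 39.325 cm.
Lens 2: 1/d_i2 = 1/f_2 - 1/d_o2 = 1/28 - 1/(39.325) = 0.01029 cm^-1, so d_i2 = 97.225 cm.
m_2 = -(97.225)/(39.325) = -2.4723.
Overall magnification: m = m_1 m_2 = 1.6875.

1.69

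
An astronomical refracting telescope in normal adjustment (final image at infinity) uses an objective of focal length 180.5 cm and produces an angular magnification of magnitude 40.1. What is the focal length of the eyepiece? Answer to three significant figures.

|M| = f_obj/f_eye, so f_eye = f_obj/|M| = 180.5/40.1 = 4.501 cm.

4.50 cm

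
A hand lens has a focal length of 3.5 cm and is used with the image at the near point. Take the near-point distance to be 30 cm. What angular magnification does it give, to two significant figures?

9.6

M = 1 + D/f = 1 + 30/3.5 = 9.571.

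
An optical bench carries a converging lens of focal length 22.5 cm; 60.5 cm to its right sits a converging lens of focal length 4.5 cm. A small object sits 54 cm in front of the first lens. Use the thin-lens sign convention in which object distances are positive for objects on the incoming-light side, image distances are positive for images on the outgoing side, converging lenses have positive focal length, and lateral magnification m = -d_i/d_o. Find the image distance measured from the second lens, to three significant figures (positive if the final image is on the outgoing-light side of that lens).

Lens 1: 1/d_i1 = 1/f_1 - 1/d_o1 = 1/22.5 - 1/54 = 0.02593 cm^-1, so d_i1 = 38.571 cm.
Object distance for lens 2: d_o2 = 60.5 - 38.571 = 21.929 cm.
Lens 2: 1/d_i2 = 1/f_2 - 1/d_o2 = 1/4.5 - 1/(21.929) = 0.17662 cm^-1, so d_i2 = 5.662 cm.

5.66 cm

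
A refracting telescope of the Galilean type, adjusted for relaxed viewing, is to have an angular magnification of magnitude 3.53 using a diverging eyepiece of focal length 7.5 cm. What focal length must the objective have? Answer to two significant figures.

|M| = f_obj/|f_eye|, so f_obj = |M| x |f_eye| = 3.53 x 7.5 = 26.475 cm.

26 cm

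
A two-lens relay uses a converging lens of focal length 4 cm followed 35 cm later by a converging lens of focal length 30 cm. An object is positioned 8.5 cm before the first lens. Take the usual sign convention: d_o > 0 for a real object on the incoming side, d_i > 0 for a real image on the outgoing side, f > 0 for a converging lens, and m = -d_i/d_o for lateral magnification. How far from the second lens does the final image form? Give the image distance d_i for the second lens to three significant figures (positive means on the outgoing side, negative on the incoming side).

Lens 1: 1/d_i1 = 1/f_1 - 1/d_o1 = 1/4 - 1/8.5 = 0.13235 cm^-1, so d_i1 = 7.556 cm.
The intermediate image is 7.556 cm to the right of lens 1, so d_o2 = L - d_i1 = 35 - 7.556 = 27.444 cm.
Lens 2: 1/d_i2 = 1/f_2 - 1/d_o2 = 1/30 - 1/(27.444) = -0.00310 cm^-1, so d_i2 = -322.174 cm.

-322 cm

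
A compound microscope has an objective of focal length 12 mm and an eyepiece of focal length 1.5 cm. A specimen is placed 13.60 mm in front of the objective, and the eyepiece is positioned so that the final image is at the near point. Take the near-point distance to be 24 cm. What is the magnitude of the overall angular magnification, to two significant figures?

Convert to cm: f_obj = 12 mm = 1.2 cm; d_o = 13.60 mm = 1.36 cm.
Objective: 1/d_i = 1/f_obj - 1/d_o = 1/1.2 - 1/1.36 = 0.09804 cm^-1, so d_i = 10.200 cm.
m_obj = -d_i/d_o = -10.200/1.36 = -7.500.
Eyepiece angular magnification (image at near point): M_eye = 1 + D/f_e = 1 + 24/1.5 = 17.000.
Overall M = m_obj x M_eye = (-7.500)(17.000) = -127.50.
|M| = 127.50.

130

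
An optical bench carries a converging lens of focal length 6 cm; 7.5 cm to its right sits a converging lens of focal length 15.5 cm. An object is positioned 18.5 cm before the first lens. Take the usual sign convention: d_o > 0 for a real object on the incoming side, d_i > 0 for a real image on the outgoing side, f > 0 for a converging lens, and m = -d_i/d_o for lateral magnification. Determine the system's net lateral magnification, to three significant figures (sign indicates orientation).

Lens 1: 1/d_i1 = 1/f_1 - 1/d_o1 = 1/6 - 1/18.5 = 0.11261 cm^-1, so d_i1 = 8.880 cm.
m_1 = -(8.880)/18.5 = -0.4800.
This image would form 8.880 cm past lens 1, i.e. 1.380 cm beyond lens 2, so it is a virtual object for lens 2: d_o2 = 7.5 - 8.880 = -1.380 cm.
Lens 2: 1/d_i2 = 1/f_2 - 1/d_o2 = 1/15.5 - 1/(-1.380) = 0.78915 cm^-1, so d_i2 = 1.267 cm.
m_2 = -(1.267)/(-1.380) = 0.9182.
Total m = m_1 x m_2 = (-0.4800)(0.9182) = -0.4408.

-0.441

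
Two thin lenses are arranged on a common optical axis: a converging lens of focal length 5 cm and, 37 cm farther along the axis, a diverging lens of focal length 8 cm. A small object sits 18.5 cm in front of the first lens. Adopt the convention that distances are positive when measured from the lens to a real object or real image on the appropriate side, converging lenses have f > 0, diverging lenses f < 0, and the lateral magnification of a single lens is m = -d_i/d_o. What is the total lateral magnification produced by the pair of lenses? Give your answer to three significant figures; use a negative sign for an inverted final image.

First lens: d_i1 = 1/(1/5 - 1/18.5) = 6.852 cm.
m_1 = -(6.852)/18.5 = -0.3704.
Object distance for lens 2: d_o2 = 37 - 6.852 = 30.148 cm.
Second lens: d_i2 = 1/(1/(-8) - 1/(30.148)) = -6.322 cm.
m_2 = -(-6.322)/(30.148) = 0.2097.
Total m = m_1 x m_2 = (-0.3704)(0.2097) = -0.0777.

-0.0777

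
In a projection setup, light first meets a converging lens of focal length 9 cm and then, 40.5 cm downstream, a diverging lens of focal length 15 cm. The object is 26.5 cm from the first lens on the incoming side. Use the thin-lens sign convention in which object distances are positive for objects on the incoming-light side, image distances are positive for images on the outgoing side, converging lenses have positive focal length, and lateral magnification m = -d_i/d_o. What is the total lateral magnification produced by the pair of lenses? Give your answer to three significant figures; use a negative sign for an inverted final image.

-0.184

First lens: d_i1 = 1/(1/9 - 1/26.5) = 13.629 cm.
m_1 = -(13.629)/26.5 = -0.5143.
The intermediate image is 13.629 cm to the right of lens 1, so d_o2 = L - d_i1 = 40.5 - 13.629 = 26.871 cm.
Second lens: d_i2 = 1/(1/(-15) - 1/(26.871)) = -9.626 cm.
m_2 = -(-9.626)/(26.871) = 0.3582.
Total m = m_1 x m_2 = (-0.5143)(0.3582) = -0.1842.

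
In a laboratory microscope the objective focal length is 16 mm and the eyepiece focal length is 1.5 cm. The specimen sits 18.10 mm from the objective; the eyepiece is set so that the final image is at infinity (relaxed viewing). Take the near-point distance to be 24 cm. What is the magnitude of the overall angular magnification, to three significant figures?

122

Convert to cm: f_obj = 16 mm = 1.6 cm; d_o = 18.10 mm = 1.81 cm.
Objective: 1/d_i = 1/f_obj - 1/d_o = 1/1.6 - 1/1.81 = 0.07251 cm^-1, so d_i = 13.790 cm.
m_obj = -d_i/d_o = -13.790/1.81 = -7.619.
Eyepiece angular magnification (image at infinity): M_eye = D/f_e = 24/1.5 = 16.000.
Overall M = m_obj x M_eye = (-7.619)(16.000) = -121.90.
|M| = 121.90.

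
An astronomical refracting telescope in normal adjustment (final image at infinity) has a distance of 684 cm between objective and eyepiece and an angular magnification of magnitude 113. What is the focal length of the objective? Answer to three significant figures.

In normal adjustment the tube length equals f_obj + f_eye and |M| = f_obj/f_eye.
So f_obj = 113 f_eye and 113 f_eye + f_eye = 684 cm, giving f_eye = 684/114 = 6.000 cm and f_obj = 678.000 cm.

678 cm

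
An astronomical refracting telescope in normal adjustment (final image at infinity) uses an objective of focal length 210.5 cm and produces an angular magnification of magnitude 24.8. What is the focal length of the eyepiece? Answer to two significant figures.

8.5 cm

|M| = f_obj/f_eye, so f_eye = f_obj/|M| = 210.5/24.8 = 8.488 cm.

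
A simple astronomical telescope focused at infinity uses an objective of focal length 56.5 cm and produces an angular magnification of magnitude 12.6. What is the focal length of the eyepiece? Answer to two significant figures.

|M| = f_obj/f_eye, so f_eye = f_obj/|M| = 56.5/12.6 = 4.484 cm.

4.5 cm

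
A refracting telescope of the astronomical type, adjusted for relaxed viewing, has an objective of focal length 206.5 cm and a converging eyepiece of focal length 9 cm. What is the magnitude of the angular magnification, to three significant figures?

|M| = f_obj/|f_eye| = 206.5/9 = 22.944.

22.9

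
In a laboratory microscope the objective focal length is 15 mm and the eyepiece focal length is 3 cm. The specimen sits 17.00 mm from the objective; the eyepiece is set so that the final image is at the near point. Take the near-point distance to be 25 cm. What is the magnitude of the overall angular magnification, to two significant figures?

Convert to cm: f_obj = 15 mm = 1.5 cm; d_o = 17.00 mm = 1.70 cm.
Objective: 1/d_i = 1/f_obj - 1/d_o = 1/1.5 - 1/1.70 = 0.07843 cm^-1, so d_i = 12.750 cm.
m_obj = -d_i/d_o = -12.750/1.70 = -7.500.
Eyepiece angular magnification (image at near point): M_eye = 1 + D/f_e = 1 + 25/3 = 9.333.
Overall M = m_obj x M_eye = (-7.500)(9.333) = -70.00.
|M| = 70.00.

70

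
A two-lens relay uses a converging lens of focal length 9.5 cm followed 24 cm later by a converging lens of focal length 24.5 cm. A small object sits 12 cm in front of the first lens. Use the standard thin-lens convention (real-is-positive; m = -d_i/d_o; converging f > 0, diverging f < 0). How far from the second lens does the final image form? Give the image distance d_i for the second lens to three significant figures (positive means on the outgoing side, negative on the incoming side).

Applying the thin-lens equation to the first lens, 1/9.5 = 1/12 + 1/d_i1, which gives d_i1 = 45.600 cm.
Since 45.600 cm > 24 cm, the first image lies past the second lens and serves as a virtual object: d_o2 = L - d_i1 = -21.600 cm.
Applying the thin-lens equation again with f_2 = 24.5 cm and d_o2 = -21.600 cm gives d_i2 = 11.479 cm.

11.5 cm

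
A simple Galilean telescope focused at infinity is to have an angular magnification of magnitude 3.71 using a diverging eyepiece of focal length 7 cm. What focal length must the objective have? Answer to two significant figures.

26 cm

|M| = f_obj/|f_eye|, so f_obj = |M| x |f_eye| = 3.71 x 7 = 25.970 cm.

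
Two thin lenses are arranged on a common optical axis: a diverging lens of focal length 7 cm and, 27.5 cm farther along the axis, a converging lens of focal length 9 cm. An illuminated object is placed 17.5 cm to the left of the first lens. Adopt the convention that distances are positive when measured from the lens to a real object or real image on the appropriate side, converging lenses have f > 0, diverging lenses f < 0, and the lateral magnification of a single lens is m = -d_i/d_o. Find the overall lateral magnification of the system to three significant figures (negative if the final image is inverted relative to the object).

First lens: d_i1 = 1/(1/(-7) - 1/17.5) = -5.000 cm.
m_1 = -(-5.000)/17.5 = 0.2857.
The intermediate image is virtual, 5.000 cm to the left of lens 1, so d_o2 = L - d_i1 = 27.5 - (-5.000) = 32.500 cm.
Second lens: d_i2 = 1/(1/9 - 1/(32.500)) = 12.447 cm.
m_2 = -(12.447)/(32.500) = -0.3830.
The system's lateral magnification is m_1 m_2 = (0.2857)(-0.3830) = -0.1094.

-0.109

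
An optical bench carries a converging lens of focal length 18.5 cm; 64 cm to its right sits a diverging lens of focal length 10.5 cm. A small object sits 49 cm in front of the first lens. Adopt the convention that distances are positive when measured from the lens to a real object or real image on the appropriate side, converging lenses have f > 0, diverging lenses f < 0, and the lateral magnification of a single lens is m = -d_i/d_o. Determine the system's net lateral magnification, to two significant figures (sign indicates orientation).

-0.14

Lens 1: 1/d_i1 = 1/f_1 - 1/d_o1 = 1/18.5 - 1/49 = 0.03365 cm^-1, so d_i1 = 29.721 cm.
m_1 = -(29.721)/49 = -0.6066.
That image sits 34.279 cm in front of the second lens, so d_o2 = 34.279 cm.
Lens 2: 1/d_i2 = 1/f_2 - 1/d_o2 = 1/(-10.5) - 1/(34.279) = -0.12441 cm^-1, so d_i2 = -8.038 cm.
m_2 = -(-8.038)/(34.279) = 0.2345.
The system's lateral magnification is m_1 m_2 = (-0.6066)(0.2345) = -0.1422.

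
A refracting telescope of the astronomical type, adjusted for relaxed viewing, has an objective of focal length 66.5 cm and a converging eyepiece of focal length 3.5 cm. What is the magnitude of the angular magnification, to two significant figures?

19

|M| = f_obj/|f_eye| = 66.5/3.5 = 19.000.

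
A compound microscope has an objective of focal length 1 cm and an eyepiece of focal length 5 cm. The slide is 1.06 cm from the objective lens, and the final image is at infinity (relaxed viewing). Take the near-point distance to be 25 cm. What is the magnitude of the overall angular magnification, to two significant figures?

83

Objective: 1/d_i = 1/f_obj - 1/d_o = 1/1 - 1/1.06 = 0.05660 cm^-1, so d_i = 17.667 cm.
m_obj = -d_i/d_o = -17.667/1.06 = -16.667.
Eyepiece angular magnification (image at infinity): M_eye = D/f_e = 25/5 = 5.000.
Overall M = m_obj x M_eye = (-16.667)(5.000) = -83.33.
|M| = 83.33.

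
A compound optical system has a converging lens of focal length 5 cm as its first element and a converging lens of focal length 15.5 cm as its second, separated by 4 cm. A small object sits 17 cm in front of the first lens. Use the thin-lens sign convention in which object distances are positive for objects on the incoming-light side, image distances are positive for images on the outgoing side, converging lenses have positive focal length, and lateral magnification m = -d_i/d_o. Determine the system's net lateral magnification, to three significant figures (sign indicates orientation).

First lens: d_i1 = 1/(1/5 - 1/17) = 7.083 cm.
m_1 = -(7.083)/17 = -0.4167.
Since 7.083 cm > 4 cm, the first image lies past the second lens and serves as a virtual object: d_o2 = L - d_i1 = -3.083 cm.
Second lens: d_i2 = 1/(1/15.5 - 1/(-3.083)) = 2.572 cm.
m_2 = -(2.572)/(-3.083) = 0.8341.
Total m = m_1 x m_2 = (-0.4167)(0.8341) = -0.3475.

-0.348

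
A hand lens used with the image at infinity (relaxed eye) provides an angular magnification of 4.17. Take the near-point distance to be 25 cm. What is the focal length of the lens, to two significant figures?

For the image at infinity, M = D/f.
f = D/M = 25/4.17 = 5.995 cm.

6.0 cm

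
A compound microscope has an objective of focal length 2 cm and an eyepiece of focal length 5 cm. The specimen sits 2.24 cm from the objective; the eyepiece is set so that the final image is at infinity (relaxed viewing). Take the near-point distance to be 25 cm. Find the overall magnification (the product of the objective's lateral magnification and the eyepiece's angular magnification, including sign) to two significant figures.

-42

Objective: 1/d_i = 1/f_obj - 1/d_o = 1/2 - 1/2.24 = 0.05357 cm^-1, so d_i = 18.667 cm.
m_obj = -d_i/d_o = -18.667/2.24 = -8.333.
Eyepiece angular magnification (image at infinity): M_eye = D/f_e = 25/5 = 5.000.
Overall M = m_obj x M_eye = (-8.333)(5.000) = -41.67.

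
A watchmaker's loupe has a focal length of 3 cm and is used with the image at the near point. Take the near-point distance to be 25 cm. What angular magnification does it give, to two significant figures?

M = 1 + D/f = 1 + 25/3 = 9.333.

9.3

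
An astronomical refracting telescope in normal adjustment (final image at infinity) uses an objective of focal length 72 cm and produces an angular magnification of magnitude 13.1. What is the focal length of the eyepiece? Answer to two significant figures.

|M| = f_obj/f_eye, so f_eye = f_obj/|M| = 72/13.1 = 5.496 cm.

5.5 cm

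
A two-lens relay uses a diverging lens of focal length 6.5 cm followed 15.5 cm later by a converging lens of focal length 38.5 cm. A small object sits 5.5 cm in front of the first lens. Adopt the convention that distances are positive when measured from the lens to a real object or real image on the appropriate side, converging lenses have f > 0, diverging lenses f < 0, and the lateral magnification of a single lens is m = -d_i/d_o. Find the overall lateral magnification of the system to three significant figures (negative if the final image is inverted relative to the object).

1.04

Lens 1: 1/d_i1 = 1/f_1 - 1/d_o1 = 1/(-6.5) - 1/5.5 = -0.33566 cm^-1, so d_i1 = -2.979 cm.
m_1 = -(-2.979)/5.5 = 0.5417.
The intermediate image is virtual, 2.979 cm to the left of lens 1, so d_o2 = L - d_i1 = 15.5 - (-2.979) = 18.479 cm.
Lens 2: 1/d_i2 = 1/f_2 - 1/d_o2 = 1/38.5 - 1/(18.479) = -0.02814 cm^-1, so d_i2 = -35.535 cm.
m_2 = -(-35.535)/(18.479) = 1.9230.
The system's lateral magnification is m_1 m_2 = (0.5417)(1.9230) = 1.0416.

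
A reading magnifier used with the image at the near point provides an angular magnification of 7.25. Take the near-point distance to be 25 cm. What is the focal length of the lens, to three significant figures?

4.00 cm

For the image at the near point, M = 1 + D/f.
f = D/(M - 1) = 25/(7.25 - 1) = 4.000 cm.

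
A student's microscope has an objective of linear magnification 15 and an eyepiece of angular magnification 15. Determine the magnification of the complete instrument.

225

The overall magnification of a compound microscope is the product of the objective and eyepiece magnifications:
M = M_obj x M_eye = 15 x 15 = 225.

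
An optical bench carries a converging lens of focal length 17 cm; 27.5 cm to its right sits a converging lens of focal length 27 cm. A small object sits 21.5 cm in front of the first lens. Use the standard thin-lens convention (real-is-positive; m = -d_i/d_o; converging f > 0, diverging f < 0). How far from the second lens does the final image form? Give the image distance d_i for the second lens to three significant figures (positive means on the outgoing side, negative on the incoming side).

18.0 cm

First lens: d_i1 = 1/(1/17 - 1/21.5) = 81.222 cm.
This image would form 81.222 cm past lens 1, i.e. 53.722 cm beyond lens 2, so it is a virtual object for lens 2: d_o2 = 27.5 - 81.222 = -53.722 cm.
Second lens: d_i2 = 1/(1/27 - 1/(-53.722)) = 17.969 cm.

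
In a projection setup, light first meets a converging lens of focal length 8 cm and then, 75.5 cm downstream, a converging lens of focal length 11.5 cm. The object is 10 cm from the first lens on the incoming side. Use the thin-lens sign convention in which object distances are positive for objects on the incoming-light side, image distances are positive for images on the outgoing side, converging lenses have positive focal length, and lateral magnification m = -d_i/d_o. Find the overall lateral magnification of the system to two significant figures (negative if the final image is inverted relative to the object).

1.9

Lens 1: 1/d_i1 = 1/f_1 - 1/d_o1 = 1/8 - 1/10 = 0.02500 cm^-1, so d_i1 = 40.000 cm.
m_1 = -(40.000)/10 = -4.0000.
Object distance for lens 2: d_o2 = 75.5 - 40.000 = 35.500 cm.
Lens 2: 1/d_i2 = 1/f_2 - 1/d_o2 = 1/11.5 - 1/(35.500) = 0.05879 cm^-1, so d_i2 = 17.010 cm.
m_2 = -(17.010)/(35.500) = -0.4792.
Overall magnification: m = m_1 m_2 = 1.9167.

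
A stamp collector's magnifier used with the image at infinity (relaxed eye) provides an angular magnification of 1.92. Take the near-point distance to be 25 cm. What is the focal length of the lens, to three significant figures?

For the image at infinity, M = D/f.
f = D/M = 25/1.92 = 13.021 cm.

13.0 cm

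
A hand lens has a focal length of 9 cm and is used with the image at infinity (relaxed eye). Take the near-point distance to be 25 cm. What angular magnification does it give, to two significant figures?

2.8

M = D/f = 25/9 = 2.778.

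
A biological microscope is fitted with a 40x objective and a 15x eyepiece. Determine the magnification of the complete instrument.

600

The overall magnification of a compound microscope is the product of the objective and eyepiece magnifications:
M = M_obj x M_eye = 40 x 15 = 600.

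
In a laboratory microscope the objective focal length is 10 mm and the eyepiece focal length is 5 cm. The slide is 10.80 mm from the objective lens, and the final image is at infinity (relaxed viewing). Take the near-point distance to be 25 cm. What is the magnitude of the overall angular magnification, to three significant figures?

Convert to cm: f_obj = 10 mm = 1 cm; d_o = 10.80 mm = 1.08 cm.
Objective: 1/d_i = 1/f_obj - 1/d_o = 1/1 - 1/1.08 = 0.07407 cm^-1, so d_i = 13.500 cm.
m_obj = -d_i/d_o = -13.500/1.08 = -12.500.
Eyepiece angular magnification (image at infinity): M_eye = D/f_e = 25/5 = 5.000.
Overall M = m_obj x M_eye = (-12.500)(5.000) = -62.50.
|M| = 62.50.

62.5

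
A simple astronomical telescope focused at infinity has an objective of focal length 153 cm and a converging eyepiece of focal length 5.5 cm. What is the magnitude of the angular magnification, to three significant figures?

27.8

|M| = f_obj/|f_eye| = 153/5.5 = 27.818.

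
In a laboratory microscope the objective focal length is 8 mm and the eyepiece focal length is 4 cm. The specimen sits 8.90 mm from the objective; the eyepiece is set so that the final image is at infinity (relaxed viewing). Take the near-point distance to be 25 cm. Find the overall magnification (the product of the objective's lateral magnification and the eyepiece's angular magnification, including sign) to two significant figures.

-56

Convert to cm: f_obj = 8 mm = 0.8 cm; d_o = 8.90 mm = 0.89 cm.
Objective: 1/d_i = 1/f_obj - 1/d_o = 1/0.8 - 1/0.89 = 0.12640 cm^-1, so d_i = 7.911 cm.
m_obj = -d_i/d_o = -7.911/0.89 = -8.889.
Eyepiece angular magnification (image at infinity): M_eye = D/f_e = 25/4 = 6.250.
Overall M = m_obj x M_eye = (-8.889)(6.250) = -55.56.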